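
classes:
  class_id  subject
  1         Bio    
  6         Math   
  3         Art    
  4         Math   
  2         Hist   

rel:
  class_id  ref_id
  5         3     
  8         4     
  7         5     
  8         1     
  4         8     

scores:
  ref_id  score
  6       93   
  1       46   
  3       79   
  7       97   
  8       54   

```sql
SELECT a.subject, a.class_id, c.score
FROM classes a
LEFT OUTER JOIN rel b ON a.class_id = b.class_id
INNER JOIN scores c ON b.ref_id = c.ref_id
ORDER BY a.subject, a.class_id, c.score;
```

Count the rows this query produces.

1

Evaluate left to right. First `classes a LEFT JOIN rel b` on class_id: 5 row(s).
Then INNER JOIN `scores c` on ref_id: keep only rows whose b.ref_id appears in c.
Result: 1 row(s).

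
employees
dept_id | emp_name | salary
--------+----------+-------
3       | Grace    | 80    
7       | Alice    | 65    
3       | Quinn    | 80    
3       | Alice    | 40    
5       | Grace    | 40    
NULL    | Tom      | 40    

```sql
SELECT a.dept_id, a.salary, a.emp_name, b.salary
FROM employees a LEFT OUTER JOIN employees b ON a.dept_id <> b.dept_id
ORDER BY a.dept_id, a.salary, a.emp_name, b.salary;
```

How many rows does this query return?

LEFT JOIN keeps every row from `employees a`; unmatched rows get NULL for `employees b`'s columns.
Matching on a.dept_id <> b.dept_id. A NULL in a compared column never satisfies the condition.
- dept_id=3: 2 matching b row(s), so 2 row(s) emitted.
- dept_id=7: 4 matching b row(s), so 4 row(s) emitted.
- dept_id=3: 2 matching b row(s), so 2 row(s) emitted.
- dept_id=3: 2 matching b row(s), so 2 row(s) emitted.
- dept_id=5: 4 matching b row(s), so 4 row(s) emitted.
- dept_id=NULL: no b row matches, row kept with b columns NULL.
Total: 14 matched + 1 padded = 15 rows.

15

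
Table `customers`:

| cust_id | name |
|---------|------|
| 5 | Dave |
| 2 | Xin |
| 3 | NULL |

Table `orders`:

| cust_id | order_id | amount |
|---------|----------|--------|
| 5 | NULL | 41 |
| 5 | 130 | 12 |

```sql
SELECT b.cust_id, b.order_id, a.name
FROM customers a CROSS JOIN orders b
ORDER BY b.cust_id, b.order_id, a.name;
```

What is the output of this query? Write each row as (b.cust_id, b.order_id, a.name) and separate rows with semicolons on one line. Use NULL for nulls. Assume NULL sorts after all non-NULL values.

(5, 130, Dave); (5, 130, Xin); (5, 130, NULL); (5, NULL, Dave); (5, NULL, Xin); (5, NULL, NULL)

CROSS JOIN pairs every row of `customers` with every row of `orders`: 3 × 2 = 6 rows.
After projecting and ordering:
b.cust_id | b.order_id | a.name
5 | 130 | Dave
5 | 130 | Xin
5 | 130 | NULL
5 | NULL | Dave
5 | NULL | Xin
5 | NULL | NULL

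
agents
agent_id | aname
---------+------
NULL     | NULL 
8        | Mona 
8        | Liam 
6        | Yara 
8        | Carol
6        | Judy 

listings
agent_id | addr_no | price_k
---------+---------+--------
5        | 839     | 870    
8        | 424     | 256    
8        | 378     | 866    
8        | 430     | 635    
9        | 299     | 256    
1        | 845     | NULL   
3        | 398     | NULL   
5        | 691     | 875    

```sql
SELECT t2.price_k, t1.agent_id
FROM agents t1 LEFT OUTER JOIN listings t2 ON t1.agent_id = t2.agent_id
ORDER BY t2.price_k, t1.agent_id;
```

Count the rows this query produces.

LEFT JOIN keeps every row from `agents`; unmatched rows get NULL for `listings`'s columns.
Matching on t1.agent_id = t2.agent_id. A NULL in a compared column never satisfies the condition.
- t1 (agent_id=NULL) has no partner → padded with NULL.
- t1 (agent_id=8) pairs with 3 row(s) of t2.
- t1 (agent_id=8) pairs with 3 row(s) of t2.
- t1 (agent_id=6) has no partner → padded with NULL.
- t1 (agent_id=8) pairs with 3 row(s) of t2.
- t1 (agent_id=6) has no partner → padded with NULL.
Total: 9 matched + 3 padded = 12 rows.

12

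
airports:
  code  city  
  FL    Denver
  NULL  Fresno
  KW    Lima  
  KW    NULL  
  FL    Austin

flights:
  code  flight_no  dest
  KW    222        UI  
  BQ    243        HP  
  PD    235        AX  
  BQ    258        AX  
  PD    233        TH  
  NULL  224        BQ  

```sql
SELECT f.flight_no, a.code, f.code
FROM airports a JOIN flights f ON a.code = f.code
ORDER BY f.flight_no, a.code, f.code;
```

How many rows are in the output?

2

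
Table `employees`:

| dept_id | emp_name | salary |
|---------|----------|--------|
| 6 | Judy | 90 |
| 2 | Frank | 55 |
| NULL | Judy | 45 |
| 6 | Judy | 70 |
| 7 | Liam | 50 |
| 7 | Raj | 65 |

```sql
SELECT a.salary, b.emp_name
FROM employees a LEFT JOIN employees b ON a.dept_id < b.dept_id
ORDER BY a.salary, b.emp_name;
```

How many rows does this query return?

11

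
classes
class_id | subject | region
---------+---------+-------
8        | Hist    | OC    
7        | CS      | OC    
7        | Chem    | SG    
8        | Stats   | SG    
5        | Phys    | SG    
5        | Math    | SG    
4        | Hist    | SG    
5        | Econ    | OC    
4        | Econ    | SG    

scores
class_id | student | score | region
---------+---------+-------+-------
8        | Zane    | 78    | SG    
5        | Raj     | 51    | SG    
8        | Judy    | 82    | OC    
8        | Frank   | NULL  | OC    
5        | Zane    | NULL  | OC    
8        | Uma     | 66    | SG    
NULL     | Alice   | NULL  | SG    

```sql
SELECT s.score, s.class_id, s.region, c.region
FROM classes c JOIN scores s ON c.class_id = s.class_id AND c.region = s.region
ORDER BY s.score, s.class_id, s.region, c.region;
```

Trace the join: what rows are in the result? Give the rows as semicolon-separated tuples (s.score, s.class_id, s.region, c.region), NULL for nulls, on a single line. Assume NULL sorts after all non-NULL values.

INNER JOIN keeps only pairs where the ON condition holds.
Matching on c.class_id = s.class_id AND c.region = s.region. A NULL in a compared column never satisfies the condition.
Matched pairs: 7.

(51, 5, SG, SG); (51, 5, SG, SG); (66, 8, SG, SG); (78, 8, SG, SG); (82, 8, OC, OC); (NULL, 5, OC, OC); (NULL, 8, OC, OC)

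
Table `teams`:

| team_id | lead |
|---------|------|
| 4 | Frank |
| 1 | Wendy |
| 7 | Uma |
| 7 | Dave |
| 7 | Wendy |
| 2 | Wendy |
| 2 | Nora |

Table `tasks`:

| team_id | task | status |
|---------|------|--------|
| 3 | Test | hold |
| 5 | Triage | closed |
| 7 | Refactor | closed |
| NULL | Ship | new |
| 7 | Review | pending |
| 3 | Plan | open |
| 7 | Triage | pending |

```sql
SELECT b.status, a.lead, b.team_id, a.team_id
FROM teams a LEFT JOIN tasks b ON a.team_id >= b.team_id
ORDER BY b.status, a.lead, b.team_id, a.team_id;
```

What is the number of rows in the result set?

23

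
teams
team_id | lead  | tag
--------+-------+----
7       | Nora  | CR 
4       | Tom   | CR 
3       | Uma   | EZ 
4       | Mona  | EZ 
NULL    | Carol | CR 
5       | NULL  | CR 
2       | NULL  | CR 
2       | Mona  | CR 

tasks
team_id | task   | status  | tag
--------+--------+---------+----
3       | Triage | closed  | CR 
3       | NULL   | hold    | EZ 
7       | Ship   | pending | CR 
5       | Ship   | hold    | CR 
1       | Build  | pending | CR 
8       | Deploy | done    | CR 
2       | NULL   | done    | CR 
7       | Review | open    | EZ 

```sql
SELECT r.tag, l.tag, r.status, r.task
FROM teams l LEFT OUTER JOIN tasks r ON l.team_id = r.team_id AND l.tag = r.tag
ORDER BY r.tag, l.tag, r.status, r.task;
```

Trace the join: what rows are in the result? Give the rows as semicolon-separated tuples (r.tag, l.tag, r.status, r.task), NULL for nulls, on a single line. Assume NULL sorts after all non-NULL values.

(CR, CR, done, NULL); (CR, CR, done, NULL); (CR, CR, hold, Ship); (CR, CR, pending, Ship); (EZ, EZ, hold, NULL); (NULL, CR, NULL, NULL); (NULL, CR, NULL, NULL); (NULL, EZ, NULL, NULL)

LEFT JOIN keeps every row from `teams`; unmatched rows get NULL for `tasks`'s columns.
Matching on l.team_id = r.team_id AND l.tag = r.tag. A NULL in a compared column never satisfies the condition.
- l row (team_id=7, tag=CR): matches 1 r row(s) → 1 output row(s).
- l row (team_id=4, tag=CR): no match → kept, r columns NULL.
- l row (team_id=3, tag=EZ): matches 1 r row(s) → 1 output row(s).
- l row (team_id=4, tag=EZ): no match → kept, r columns NULL.
- l row (team_id=NULL, tag=CR): no match → kept, r columns NULL.
- l row (team_id=5, tag=CR): matches 1 r row(s) → 1 output row(s).
- l row (team_id=2, tag=CR): matches 1 r row(s) → 1 output row(s).
- l row (team_id=2, tag=CR): matches 1 r row(s) → 1 output row(s).
After projecting and ordering:
r.tag | l.tag | r.status | r.task
CR | CR | done | NULL
CR | CR | done | NULL
CR | CR | hold | Ship
CR | CR | pending | Ship
EZ | EZ | hold | NULL
NULL | CR | NULL | NULL
NULL | CR | NULL | NULL
NULL | EZ | NULL | NULL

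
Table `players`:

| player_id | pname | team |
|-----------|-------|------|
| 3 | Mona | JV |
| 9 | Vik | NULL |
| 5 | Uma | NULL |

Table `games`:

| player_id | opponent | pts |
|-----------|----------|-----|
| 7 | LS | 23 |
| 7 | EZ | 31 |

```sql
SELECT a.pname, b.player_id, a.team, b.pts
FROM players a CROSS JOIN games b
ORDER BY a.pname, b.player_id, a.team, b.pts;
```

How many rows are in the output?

6

CROSS JOIN pairs every row of `players` with every row of `games`: 3 × 2 = 6 rows.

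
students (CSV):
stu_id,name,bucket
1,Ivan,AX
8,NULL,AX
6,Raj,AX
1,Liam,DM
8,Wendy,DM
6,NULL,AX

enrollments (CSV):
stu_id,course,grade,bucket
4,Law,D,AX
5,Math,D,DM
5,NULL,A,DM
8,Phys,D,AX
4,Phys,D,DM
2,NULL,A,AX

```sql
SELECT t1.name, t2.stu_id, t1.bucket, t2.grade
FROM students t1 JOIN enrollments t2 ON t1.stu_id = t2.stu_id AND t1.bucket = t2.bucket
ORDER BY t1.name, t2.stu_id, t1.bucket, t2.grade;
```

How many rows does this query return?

INNER JOIN keeps only pairs where the ON condition holds.
Matching on t1.stu_id = t2.stu_id AND t1.bucket = t2.bucket.
Matched pairs: 1.
Total: 1 rows.

1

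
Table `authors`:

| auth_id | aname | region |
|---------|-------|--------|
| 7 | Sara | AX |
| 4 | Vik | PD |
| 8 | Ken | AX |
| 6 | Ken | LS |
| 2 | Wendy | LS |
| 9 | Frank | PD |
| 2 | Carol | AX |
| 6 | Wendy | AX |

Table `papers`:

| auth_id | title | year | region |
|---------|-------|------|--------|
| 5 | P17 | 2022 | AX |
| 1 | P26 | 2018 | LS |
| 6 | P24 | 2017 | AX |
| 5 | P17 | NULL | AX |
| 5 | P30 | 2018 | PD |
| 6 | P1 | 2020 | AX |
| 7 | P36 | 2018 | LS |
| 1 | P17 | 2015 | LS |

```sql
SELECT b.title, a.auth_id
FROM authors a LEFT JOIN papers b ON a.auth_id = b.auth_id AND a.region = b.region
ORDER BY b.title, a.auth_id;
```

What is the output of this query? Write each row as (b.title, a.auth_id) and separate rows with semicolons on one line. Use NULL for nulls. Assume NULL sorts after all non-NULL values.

(P1, 6); (P24, 6); (NULL, 2); (NULL, 2); (NULL, 4); (NULL, 6); (NULL, 7); (NULL, 8); (NULL, 9)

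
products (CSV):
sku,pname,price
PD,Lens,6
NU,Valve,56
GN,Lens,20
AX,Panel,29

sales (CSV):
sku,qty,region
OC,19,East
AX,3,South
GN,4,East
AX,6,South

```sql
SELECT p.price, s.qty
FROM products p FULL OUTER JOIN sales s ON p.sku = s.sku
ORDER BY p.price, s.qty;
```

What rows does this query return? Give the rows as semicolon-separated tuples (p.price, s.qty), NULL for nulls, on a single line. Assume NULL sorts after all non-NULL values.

FULL OUTER JOIN keeps every row from both sides; unmatched rows get NULL for the other side's columns.
Matching on p.sku = s.sku.
- p[0] sku=PD → no match; kept with NULLs on the s side.
- p[1] sku=NU → no match; kept with NULLs on the s side.
- p[2] sku=GN → 1 match(es) in s → 1 row(s).
- p[3] sku=AX → 2 match(es) in s → 2 row(s).
- 1 s row(s) had no p match → kept, p columns NULL.
After projecting and ordering:
p.price | s.qty
6 | NULL
20 | 4
29 | 3
29 | 6
56 | NULL
NULL | 19

(6, NULL); (20, 4); (29, 3); (29, 6); (56, NULL); (NULL, 19)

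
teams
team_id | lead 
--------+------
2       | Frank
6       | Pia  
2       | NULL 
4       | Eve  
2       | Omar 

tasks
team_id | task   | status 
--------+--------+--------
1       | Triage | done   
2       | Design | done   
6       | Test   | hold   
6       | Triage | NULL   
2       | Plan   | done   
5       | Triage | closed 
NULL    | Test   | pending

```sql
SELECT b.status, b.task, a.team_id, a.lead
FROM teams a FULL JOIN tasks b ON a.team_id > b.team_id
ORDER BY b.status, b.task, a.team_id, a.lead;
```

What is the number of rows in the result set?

13

FULL OUTER JOIN keeps every row from both sides; unmatched rows get NULL for the other side's columns.
Matching on a.team_id > b.team_id. A NULL in a compared column never satisfies the condition.
- a row (team_id=2): matches 1 b row(s) → 1 output row(s).
- a row (team_id=6): matches 4 b row(s) → 4 output row(s).
- a row (team_id=2): matches 1 b row(s) → 1 output row(s).
- a row (team_id=4): matches 3 b row(s) → 3 output row(s).
- a row (team_id=2): matches 1 b row(s) → 1 output row(s).
- 3 b row(s) had no a match → kept, a columns NULL.
Total: 10 matched + 3 padded = 13 rows.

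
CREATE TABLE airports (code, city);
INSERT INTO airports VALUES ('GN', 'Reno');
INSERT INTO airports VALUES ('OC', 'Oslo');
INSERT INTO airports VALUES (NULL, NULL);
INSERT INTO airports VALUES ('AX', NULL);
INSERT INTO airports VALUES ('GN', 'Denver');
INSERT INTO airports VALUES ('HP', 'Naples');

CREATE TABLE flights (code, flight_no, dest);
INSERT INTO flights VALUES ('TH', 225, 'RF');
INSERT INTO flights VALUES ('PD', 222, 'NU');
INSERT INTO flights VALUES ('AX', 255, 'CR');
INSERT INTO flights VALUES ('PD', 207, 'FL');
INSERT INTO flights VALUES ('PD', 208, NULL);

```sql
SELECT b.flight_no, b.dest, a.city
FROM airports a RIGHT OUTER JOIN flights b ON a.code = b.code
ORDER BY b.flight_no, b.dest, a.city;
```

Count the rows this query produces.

5

RIGHT JOIN keeps every row from `flights`; unmatched rows get NULL for `airports`'s columns.
Matching on a.code = b.code. A NULL in a compared column never satisfies the condition.
Matched pairs: 1; unmatched b rows kept: 4.
Total: 1 matched + 4 padded = 5 rows.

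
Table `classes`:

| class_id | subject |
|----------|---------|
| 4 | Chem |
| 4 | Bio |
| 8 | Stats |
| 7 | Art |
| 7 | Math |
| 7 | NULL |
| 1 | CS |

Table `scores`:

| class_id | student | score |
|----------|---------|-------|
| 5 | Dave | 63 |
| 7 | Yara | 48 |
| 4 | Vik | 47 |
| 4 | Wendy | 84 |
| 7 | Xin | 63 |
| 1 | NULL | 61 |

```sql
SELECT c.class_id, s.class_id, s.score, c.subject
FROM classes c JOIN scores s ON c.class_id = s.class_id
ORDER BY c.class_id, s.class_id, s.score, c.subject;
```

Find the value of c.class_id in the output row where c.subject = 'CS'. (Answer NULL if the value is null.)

1

INNER JOIN keeps only pairs where the ON condition holds.
Matching on c.class_id = s.class_id.
Matched pairs: 11.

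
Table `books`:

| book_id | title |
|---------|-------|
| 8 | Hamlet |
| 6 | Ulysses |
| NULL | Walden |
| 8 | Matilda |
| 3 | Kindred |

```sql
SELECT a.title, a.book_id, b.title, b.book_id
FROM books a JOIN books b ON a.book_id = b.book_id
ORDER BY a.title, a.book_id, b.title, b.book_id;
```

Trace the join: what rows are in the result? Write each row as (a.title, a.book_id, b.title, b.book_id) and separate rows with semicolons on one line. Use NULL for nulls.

(Hamlet, 8, Hamlet, 8); (Hamlet, 8, Matilda, 8); (Kindred, 3, Kindred, 3); (Matilda, 8, Hamlet, 8); (Matilda, 8, Matilda, 8); (Ulysses, 6, Ulysses, 6)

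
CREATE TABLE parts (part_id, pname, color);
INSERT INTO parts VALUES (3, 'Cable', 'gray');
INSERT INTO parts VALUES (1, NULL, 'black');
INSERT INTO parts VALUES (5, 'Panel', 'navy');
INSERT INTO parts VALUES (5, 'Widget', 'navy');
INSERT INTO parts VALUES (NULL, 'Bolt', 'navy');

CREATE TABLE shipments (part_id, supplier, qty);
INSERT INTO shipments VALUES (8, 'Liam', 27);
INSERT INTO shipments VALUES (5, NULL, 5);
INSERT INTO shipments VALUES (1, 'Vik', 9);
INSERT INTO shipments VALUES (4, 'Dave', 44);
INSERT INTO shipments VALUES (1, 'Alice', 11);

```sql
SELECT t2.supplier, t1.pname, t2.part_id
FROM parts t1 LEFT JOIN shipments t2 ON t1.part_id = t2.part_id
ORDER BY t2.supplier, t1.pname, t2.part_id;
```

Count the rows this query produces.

6

LEFT JOIN keeps every row from `parts`; unmatched rows get NULL for `shipments`'s columns.
Matching on t1.part_id = t2.part_id. A NULL in a compared column never satisfies the condition.
- t1 row (part_id=3): no match → kept, t2 columns NULL.
- t1 row (part_id=1): matches 2 t2 row(s) → 2 output row(s).
- t1 row (part_id=5): matches 1 t2 row(s) → 1 output row(s).
- t1 row (part_id=5): matches 1 t2 row(s) → 1 output row(s).
- t1 row (part_id=NULL): no match → kept, t2 columns NULL.
Total: 4 matched + 2 padded = 6 rows.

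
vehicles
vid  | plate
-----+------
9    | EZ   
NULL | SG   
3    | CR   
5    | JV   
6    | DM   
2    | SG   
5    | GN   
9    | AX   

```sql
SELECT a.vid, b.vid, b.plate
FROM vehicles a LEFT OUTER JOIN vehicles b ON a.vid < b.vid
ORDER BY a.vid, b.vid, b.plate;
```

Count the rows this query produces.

22

LEFT JOIN keeps every row from `vehicles a`; unmatched rows get NULL for `vehicles b`'s columns.
Matching on a.vid < b.vid. A NULL in a compared column never satisfies the condition.
- vid=9: no b row matches, row kept with b columns NULL.
- vid=NULL: no b row matches, row kept with b columns NULL.
- vid=3: 5 matching b row(s), so 5 row(s) emitted.
- vid=5: 3 matching b row(s), so 3 row(s) emitted.
- vid=6: 2 matching b row(s), so 2 row(s) emitted.
- vid=2: 6 matching b row(s), so 6 row(s) emitted.
- vid=5: 3 matching b row(s), so 3 row(s) emitted.
- vid=9: no b row matches, row kept with b columns NULL.
Total: 19 matched + 3 padded = 22 rows.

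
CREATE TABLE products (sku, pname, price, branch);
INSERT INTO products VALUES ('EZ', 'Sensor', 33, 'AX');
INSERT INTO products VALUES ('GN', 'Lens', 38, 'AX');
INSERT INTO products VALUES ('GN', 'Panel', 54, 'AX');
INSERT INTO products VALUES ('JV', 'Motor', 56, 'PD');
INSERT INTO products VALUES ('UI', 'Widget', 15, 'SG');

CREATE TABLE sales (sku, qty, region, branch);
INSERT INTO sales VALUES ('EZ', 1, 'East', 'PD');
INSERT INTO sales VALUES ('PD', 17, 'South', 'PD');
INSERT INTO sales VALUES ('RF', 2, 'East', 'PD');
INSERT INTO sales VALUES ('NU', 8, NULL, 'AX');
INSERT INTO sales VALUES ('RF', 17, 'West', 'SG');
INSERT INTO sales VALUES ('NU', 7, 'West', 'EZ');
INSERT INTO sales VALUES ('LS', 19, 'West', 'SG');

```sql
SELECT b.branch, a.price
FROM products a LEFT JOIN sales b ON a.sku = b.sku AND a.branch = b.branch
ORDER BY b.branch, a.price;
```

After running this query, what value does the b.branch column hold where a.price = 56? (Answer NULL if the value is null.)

NULL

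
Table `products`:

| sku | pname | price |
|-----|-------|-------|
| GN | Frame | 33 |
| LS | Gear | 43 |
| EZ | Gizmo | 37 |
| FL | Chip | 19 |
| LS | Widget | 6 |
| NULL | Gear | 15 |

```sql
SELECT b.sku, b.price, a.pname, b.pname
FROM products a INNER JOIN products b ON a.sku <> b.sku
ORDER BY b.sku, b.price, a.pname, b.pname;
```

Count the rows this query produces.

18

INNER JOIN keeps only pairs where the ON condition holds.
Matching on a.sku <> b.sku. A NULL in a compared column never satisfies the condition.
Matched pairs: 18.
Total: 18 rows.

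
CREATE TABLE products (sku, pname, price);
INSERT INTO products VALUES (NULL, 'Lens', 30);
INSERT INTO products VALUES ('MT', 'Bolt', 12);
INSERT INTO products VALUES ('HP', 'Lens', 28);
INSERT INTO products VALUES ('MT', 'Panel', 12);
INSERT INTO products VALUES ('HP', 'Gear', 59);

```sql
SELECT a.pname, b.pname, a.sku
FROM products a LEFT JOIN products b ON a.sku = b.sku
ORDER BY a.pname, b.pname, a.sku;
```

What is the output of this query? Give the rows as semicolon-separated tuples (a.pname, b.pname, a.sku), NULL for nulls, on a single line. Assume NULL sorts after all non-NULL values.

(Bolt, Bolt, MT); (Bolt, Panel, MT); (Gear, Gear, HP); (Gear, Lens, HP); (Lens, Gear, HP); (Lens, Lens, HP); (Lens, NULL, NULL); (Panel, Bolt, MT); (Panel, Panel, MT)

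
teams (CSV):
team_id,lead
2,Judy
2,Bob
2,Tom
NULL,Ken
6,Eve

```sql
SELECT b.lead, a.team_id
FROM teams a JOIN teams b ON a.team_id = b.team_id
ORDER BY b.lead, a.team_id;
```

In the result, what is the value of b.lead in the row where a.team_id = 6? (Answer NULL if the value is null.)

Eve

INNER JOIN keeps only pairs where the ON condition holds.
Matching on a.team_id = b.team_id. A NULL in a compared column never satisfies the condition.
Matched pairs: 10.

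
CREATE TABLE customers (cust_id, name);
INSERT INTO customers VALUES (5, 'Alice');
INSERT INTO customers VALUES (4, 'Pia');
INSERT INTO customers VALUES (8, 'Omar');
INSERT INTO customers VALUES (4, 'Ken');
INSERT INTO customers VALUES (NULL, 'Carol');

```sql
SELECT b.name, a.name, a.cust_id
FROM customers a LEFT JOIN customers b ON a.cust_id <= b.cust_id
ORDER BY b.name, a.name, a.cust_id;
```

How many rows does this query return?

LEFT JOIN keeps every row from `customers a`; unmatched rows get NULL for `customers b`'s columns.
Matching on a.cust_id <= b.cust_id. A NULL in a compared column never satisfies the condition.
Matched pairs: 11; unmatched a rows kept: 1.
Total: 11 matched + 1 padded = 12 rows.

12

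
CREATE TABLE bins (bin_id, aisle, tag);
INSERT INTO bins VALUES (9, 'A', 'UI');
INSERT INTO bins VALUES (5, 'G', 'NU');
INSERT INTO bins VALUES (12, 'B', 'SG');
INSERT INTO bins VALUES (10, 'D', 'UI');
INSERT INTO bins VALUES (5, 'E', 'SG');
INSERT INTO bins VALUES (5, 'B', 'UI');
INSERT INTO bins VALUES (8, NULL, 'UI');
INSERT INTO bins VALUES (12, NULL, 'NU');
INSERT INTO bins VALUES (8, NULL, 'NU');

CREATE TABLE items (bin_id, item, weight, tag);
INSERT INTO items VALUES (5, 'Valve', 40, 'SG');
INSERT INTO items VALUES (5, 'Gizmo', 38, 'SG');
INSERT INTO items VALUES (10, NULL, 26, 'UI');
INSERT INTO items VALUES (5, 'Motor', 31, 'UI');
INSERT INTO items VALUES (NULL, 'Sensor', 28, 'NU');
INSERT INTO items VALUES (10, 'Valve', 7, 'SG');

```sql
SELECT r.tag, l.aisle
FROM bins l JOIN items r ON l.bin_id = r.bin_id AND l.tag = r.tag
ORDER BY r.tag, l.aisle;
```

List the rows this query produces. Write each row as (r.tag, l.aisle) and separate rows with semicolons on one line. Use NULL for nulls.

INNER JOIN keeps only pairs where the ON condition holds.
Matching on l.bin_id = r.bin_id AND l.tag = r.tag. A NULL in a compared column never satisfies the condition.
Matched pairs: 4.

(SG, E); (SG, E); (UI, B); (UI, D)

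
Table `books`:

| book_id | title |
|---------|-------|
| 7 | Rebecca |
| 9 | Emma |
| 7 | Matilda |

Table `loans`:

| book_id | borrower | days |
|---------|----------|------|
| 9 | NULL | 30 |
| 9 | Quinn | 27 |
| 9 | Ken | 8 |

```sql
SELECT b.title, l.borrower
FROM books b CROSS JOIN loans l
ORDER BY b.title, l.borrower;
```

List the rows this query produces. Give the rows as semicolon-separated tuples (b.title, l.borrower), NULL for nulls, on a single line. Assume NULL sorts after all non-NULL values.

(Emma, Ken); (Emma, Quinn); (Emma, NULL); (Matilda, Ken); (Matilda, Quinn); (Matilda, NULL); (Rebecca, Ken); (Rebecca, Quinn); (Rebecca, NULL)

CROSS JOIN pairs every row of `books` with every row of `loans`: 3 × 3 = 9 rows.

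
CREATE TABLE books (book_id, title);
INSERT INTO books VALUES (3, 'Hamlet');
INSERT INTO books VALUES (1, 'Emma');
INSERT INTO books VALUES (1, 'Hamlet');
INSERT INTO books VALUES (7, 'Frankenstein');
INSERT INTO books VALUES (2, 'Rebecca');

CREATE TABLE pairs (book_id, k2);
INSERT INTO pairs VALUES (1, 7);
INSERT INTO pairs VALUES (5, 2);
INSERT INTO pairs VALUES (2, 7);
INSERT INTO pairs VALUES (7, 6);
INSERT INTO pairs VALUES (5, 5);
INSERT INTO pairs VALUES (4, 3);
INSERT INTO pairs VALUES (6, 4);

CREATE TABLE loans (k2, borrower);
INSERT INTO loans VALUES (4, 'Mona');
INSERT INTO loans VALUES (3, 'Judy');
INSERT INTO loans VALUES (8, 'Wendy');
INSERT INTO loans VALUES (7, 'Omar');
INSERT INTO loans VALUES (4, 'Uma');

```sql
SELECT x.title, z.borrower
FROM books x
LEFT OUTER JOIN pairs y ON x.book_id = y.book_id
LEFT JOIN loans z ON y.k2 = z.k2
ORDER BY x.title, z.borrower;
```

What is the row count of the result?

5

Evaluate left to right. First `books x LEFT JOIN pairs y` on book_id: 5 row(s).
Then LEFT JOIN `loans z` on k2: each of those 5 rows is kept; rows whose y.k2 has no match in z get NULL for z's columns.
Result: 5 row(s).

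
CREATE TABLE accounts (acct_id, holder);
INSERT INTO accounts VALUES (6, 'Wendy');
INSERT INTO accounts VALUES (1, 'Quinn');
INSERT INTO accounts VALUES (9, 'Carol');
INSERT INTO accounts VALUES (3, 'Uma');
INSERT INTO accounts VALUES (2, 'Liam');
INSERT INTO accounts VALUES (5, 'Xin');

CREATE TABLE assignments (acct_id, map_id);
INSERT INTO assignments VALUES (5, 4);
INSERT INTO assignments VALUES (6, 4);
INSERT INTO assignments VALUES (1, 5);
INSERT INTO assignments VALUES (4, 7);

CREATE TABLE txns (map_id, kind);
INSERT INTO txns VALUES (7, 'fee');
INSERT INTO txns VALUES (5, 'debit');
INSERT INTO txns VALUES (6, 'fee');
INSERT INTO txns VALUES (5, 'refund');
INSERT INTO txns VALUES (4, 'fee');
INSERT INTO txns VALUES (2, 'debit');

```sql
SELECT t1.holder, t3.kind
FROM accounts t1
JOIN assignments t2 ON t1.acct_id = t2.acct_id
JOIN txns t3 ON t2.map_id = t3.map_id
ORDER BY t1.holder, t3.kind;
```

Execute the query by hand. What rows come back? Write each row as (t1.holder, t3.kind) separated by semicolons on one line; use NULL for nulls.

(Quinn, debit); (Quinn, refund); (Wendy, fee); (Xin, fee)

Step 1 — t1 INNER JOIN t2 on acct_id → 3 row(s).
Then INNER JOIN `txns t3` on map_id: keep only rows whose t2.map_id appears in t3.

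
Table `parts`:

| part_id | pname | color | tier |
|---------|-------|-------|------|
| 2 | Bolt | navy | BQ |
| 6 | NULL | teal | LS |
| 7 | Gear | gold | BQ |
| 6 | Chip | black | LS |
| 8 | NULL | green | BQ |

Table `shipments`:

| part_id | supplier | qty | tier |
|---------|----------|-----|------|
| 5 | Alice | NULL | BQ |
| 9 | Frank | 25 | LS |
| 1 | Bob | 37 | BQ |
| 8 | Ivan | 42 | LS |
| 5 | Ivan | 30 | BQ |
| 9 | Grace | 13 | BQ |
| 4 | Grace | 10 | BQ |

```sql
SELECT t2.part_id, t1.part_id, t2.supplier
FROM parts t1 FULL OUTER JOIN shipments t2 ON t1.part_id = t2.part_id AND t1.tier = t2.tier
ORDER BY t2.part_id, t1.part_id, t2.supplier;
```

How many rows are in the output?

12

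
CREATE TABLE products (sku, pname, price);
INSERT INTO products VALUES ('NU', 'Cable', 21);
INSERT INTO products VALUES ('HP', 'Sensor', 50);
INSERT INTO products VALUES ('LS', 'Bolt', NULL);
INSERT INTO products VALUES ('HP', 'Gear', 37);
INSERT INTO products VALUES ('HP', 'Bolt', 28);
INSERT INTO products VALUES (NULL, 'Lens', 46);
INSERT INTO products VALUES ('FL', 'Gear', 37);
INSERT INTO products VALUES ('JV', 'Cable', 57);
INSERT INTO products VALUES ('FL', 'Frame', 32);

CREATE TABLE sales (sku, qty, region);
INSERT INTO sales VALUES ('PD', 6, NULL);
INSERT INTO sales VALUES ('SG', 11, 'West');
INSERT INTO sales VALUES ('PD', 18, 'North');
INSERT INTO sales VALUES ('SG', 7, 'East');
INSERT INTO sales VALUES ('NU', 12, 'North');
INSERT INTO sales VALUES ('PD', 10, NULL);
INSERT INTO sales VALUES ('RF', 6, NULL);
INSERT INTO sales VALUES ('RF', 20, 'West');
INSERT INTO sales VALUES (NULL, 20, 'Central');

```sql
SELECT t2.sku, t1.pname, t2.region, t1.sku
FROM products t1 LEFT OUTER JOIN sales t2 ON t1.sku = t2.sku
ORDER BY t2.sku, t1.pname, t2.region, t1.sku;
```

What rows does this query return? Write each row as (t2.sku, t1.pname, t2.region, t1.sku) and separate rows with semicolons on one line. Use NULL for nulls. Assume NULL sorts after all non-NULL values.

LEFT JOIN keeps every row from `products`; unmatched rows get NULL for `sales`'s columns.
Matching on t1.sku = t2.sku. A NULL in a compared column never satisfies the condition.
Matched pairs: 1; unmatched t1 rows kept: 8.

(NU, Cable, North, NU); (NULL, Bolt, NULL, HP); (NULL, Bolt, NULL, LS); (NULL, Cable, NULL, JV); (NULL, Frame, NULL, FL); (NULL, Gear, NULL, FL); (NULL, Gear, NULL, HP); (NULL, Lens, NULL, NULL); (NULL, Sensor, NULL, HP)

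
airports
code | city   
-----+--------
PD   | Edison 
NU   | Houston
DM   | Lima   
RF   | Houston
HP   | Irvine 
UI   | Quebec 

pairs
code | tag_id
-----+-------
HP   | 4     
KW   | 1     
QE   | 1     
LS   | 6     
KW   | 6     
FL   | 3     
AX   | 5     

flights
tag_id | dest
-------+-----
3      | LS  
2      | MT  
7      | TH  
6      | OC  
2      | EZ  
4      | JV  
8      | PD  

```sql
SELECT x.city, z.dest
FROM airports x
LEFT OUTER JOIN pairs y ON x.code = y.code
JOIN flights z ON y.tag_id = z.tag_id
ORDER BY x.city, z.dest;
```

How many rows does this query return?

1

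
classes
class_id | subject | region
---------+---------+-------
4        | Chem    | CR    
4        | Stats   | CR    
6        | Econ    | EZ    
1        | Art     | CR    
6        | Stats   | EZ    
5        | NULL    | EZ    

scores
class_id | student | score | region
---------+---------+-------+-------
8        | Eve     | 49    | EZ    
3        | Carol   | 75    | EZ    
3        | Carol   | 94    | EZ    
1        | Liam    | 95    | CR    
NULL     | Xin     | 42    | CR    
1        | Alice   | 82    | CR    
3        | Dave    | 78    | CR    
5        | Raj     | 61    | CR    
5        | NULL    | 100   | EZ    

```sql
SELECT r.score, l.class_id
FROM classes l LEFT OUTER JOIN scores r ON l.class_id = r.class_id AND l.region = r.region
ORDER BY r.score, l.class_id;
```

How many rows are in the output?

LEFT JOIN keeps every row from `classes`; unmatched rows get NULL for `scores`'s columns.
Matching on l.class_id = r.class_id AND l.region = r.region. A NULL in a compared column never satisfies the condition.
Matched pairs: 3; unmatched l rows kept: 4.
Total: 3 matched + 4 padded = 7 rows.

7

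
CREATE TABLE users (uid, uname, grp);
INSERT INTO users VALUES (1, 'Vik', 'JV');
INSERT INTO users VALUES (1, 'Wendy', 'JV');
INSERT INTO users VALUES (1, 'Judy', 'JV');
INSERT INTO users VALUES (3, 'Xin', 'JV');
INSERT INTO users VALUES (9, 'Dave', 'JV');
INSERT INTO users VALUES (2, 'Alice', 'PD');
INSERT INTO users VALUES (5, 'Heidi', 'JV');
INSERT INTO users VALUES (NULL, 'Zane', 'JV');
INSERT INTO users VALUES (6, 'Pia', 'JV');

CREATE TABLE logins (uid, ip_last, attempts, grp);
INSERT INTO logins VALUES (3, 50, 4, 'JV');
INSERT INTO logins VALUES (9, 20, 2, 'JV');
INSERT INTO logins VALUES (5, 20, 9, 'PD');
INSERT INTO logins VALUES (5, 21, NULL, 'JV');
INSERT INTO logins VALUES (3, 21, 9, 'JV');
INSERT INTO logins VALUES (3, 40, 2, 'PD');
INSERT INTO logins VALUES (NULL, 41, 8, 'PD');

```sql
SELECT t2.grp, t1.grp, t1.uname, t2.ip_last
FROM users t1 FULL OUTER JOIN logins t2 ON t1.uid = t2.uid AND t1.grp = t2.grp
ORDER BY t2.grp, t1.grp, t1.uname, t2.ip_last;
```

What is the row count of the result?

13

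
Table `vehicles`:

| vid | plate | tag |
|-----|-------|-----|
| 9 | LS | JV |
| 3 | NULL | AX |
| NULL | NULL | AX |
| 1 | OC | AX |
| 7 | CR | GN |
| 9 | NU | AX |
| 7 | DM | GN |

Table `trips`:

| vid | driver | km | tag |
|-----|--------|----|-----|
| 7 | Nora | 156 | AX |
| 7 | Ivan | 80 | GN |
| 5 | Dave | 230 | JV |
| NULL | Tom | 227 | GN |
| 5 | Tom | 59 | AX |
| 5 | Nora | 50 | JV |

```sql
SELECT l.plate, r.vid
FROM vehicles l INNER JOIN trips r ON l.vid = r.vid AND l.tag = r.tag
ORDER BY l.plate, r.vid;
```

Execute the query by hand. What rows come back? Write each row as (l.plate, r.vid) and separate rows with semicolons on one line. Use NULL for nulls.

INNER JOIN keeps only pairs where the ON condition holds.
Matching on l.vid = r.vid AND l.tag = r.tag. A NULL in a compared column never satisfies the condition.
- vid=9, tag=JV: no matching r row, dropped.
- vid=3, tag=AX: no matching r row, dropped.
- vid=NULL, tag=AX: no matching r row, dropped.
- vid=1, tag=AX: no matching r row, dropped.
- vid=7, tag=GN: 1 matching r row(s), so 1 row(s) emitted.
- vid=9, tag=AX: no matching r row, dropped.
- vid=7, tag=GN: 1 matching r row(s), so 1 row(s) emitted.
After projecting and ordering:
l.plate | r.vid
CR | 7
DM | 7

(CR, 7); (DM, 7)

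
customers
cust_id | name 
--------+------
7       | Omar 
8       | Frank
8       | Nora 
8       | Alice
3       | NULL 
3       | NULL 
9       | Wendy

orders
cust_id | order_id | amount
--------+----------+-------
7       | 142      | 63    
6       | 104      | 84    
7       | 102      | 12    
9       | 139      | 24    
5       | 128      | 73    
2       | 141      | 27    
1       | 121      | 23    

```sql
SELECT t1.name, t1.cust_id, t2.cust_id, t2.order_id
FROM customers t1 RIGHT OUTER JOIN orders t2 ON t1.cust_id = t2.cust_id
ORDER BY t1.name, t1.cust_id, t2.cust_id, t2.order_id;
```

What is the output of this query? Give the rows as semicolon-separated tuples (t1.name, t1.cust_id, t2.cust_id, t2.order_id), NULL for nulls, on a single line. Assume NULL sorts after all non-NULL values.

RIGHT JOIN keeps every row from `orders`; unmatched rows get NULL for `customers`'s columns.
Matching on t1.cust_id = t2.cust_id.
- cust_id=7: 2 matching t2 row(s), so 2 row(s) emitted.
- cust_id=8: no matching t2 row.
- cust_id=8: no matching t2 row.
- cust_id=8: no matching t2 row.
- cust_id=3: no matching t2 row.
- cust_id=3: no matching t2 row.
- cust_id=9: 1 matching t2 row(s), so 1 row(s) emitted.
- 4 row(s) from t2 found no t1 partner → padded with NULL.
After projecting and ordering:
t1.name | t1.cust_id | t2.cust_id | t2.order_id
Omar | 7 | 7 | 102
Omar | 7 | 7 | 142
Wendy | 9 | 9 | 139
NULL | NULL | 1 | 121
NULL | NULL | 2 | 141
NULL | NULL | 5 | 128
NULL | NULL | 6 | 104

(Omar, 7, 7, 102); (Omar, 7, 7, 142); (Wendy, 9, 9, 139); (NULL, NULL, 1, 121); (NULL, NULL, 2, 141); (NULL, NULL, 5, 128); (NULL, NULL, 6, 104)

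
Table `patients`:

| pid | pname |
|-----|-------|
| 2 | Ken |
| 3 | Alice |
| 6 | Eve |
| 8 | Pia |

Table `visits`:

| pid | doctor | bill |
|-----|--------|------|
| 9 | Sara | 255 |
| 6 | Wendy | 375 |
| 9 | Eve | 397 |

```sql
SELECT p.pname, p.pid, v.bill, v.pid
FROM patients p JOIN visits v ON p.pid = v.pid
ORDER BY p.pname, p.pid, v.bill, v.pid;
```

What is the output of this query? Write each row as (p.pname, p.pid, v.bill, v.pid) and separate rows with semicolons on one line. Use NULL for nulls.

INNER JOIN keeps only pairs where the ON condition holds.
Matching on p.pid = v.pid.
- p row (pid=2): no match → dropped.
- p row (pid=3): no match → dropped.
- p row (pid=6): matches 1 v row(s) → 1 output row(s).
- p row (pid=8): no match → dropped.
After projecting and ordering:
p.pname | p.pid | v.bill | v.pid
Eve | 6 | 375 | 6

(Eve, 6, 375, 6)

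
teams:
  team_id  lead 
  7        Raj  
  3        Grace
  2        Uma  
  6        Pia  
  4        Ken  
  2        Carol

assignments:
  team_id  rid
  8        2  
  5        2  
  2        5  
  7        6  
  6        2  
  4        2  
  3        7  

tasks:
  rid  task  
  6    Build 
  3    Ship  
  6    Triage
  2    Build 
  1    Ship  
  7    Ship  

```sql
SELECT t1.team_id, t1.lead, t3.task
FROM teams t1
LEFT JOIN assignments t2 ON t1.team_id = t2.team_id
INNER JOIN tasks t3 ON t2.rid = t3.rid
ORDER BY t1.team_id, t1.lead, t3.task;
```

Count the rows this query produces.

5

Step 1 — t1 LEFT JOIN t2 on team_id → 6 row(s).
Then INNER JOIN `tasks t3` on rid: keep only rows whose t2.rid appears in t3.
Result: 5 row(s).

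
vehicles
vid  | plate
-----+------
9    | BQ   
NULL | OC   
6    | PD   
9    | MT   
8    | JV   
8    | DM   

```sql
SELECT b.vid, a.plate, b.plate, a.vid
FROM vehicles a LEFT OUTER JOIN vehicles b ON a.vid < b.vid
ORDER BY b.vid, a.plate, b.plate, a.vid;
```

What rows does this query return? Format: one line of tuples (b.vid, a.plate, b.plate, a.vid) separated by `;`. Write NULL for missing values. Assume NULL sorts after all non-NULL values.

(8, PD, DM, 6); (8, PD, JV, 6); (9, DM, BQ, 8); (9, DM, MT, 8); (9, JV, BQ, 8); (9, JV, MT, 8); (9, PD, BQ, 6); (9, PD, MT, 6); (NULL, BQ, NULL, 9); (NULL, MT, NULL, 9); (NULL, OC, NULL, NULL)

LEFT JOIN keeps every row from `vehicles a`; unmatched rows get NULL for `vehicles b`'s columns.
Matching on a.vid < b.vid. A NULL in a compared column never satisfies the condition.
- a row (vid=9): no match → kept, b columns NULL.
- a row (vid=NULL): no match → kept, b columns NULL.
- a row (vid=6): matches 4 b row(s) → 4 output row(s).
- a row (vid=9): no match → kept, b columns NULL.
- a row (vid=8): matches 2 b row(s) → 2 output row(s).
- a row (vid=8): matches 2 b row(s) → 2 output row(s).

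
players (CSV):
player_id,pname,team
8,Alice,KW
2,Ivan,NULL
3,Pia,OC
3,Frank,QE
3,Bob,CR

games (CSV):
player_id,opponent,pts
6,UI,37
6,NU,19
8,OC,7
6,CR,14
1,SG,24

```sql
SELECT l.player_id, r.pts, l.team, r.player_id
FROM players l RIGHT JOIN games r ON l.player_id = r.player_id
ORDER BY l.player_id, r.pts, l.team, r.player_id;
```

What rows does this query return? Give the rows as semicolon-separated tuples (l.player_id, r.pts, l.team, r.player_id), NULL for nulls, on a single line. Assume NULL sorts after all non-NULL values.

(8, 7, KW, 8); (NULL, 14, NULL, 6); (NULL, 19, NULL, 6); (NULL, 24, NULL, 1); (NULL, 37, NULL, 6)

RIGHT JOIN keeps every row from `games`; unmatched rows get NULL for `players`'s columns.
Matching on l.player_id = r.player_id.
Matched pairs: 1; unmatched r rows kept: 4.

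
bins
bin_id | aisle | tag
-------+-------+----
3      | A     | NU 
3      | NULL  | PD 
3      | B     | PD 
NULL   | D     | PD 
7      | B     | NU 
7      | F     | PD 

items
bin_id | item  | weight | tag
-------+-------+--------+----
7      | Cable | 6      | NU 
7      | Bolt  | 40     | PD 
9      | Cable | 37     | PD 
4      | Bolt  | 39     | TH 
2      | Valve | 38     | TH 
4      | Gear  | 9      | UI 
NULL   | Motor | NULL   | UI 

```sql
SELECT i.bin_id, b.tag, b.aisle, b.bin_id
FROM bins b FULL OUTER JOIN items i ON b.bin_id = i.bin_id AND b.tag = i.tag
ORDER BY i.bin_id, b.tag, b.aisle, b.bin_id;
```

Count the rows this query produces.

11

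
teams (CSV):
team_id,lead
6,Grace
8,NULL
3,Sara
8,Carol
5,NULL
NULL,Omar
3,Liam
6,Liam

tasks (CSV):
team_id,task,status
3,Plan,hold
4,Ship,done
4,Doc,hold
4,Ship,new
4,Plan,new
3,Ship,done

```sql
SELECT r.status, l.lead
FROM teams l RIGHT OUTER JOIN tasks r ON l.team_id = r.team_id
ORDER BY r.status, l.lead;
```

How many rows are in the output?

8

RIGHT JOIN keeps every row from `tasks`; unmatched rows get NULL for `teams`'s columns.
Matching on l.team_id = r.team_id. A NULL in a compared column never satisfies the condition.
Matched pairs: 4; unmatched r rows kept: 4.
Total: 4 matched + 4 padded = 8 rows.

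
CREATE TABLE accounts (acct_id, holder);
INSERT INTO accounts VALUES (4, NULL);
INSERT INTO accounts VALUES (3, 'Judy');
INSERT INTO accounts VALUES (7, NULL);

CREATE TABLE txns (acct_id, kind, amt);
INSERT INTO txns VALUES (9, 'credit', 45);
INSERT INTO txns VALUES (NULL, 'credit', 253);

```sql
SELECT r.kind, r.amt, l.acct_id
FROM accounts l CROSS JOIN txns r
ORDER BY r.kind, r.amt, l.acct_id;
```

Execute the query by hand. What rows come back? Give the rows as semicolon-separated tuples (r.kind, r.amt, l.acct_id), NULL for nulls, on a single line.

CROSS JOIN pairs every row of `accounts` with every row of `txns`: 3 × 2 = 6 rows.
After projecting and ordering:
r.kind | r.amt | l.acct_id
credit | 45 | 3
credit | 45 | 4
credit | 45 | 7
credit | 253 | 3
credit | 253 | 4
credit | 253 | 7

(credit, 45, 3); (credit, 45, 4); (credit, 45, 7); (credit, 253, 3); (credit, 253, 4); (credit, 253, 7)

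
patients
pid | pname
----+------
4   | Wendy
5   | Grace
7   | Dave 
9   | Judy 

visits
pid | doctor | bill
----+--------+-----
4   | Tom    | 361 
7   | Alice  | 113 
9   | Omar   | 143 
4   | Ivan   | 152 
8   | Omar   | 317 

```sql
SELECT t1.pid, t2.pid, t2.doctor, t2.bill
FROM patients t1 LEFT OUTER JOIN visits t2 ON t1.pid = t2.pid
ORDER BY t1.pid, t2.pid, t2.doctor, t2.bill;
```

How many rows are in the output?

5

LEFT JOIN keeps every row from `patients`; unmatched rows get NULL for `visits`'s columns.
Matching on t1.pid = t2.pid.
- t1 (pid=4) pairs with 2 row(s) of t2.
- t1 (pid=5) has no partner → padded with NULL.
- t1 (pid=7) pairs with 1 row(s) of t2.
- t1 (pid=9) pairs with 1 row(s) of t2.
Total: 4 matched + 1 padded = 5 rows.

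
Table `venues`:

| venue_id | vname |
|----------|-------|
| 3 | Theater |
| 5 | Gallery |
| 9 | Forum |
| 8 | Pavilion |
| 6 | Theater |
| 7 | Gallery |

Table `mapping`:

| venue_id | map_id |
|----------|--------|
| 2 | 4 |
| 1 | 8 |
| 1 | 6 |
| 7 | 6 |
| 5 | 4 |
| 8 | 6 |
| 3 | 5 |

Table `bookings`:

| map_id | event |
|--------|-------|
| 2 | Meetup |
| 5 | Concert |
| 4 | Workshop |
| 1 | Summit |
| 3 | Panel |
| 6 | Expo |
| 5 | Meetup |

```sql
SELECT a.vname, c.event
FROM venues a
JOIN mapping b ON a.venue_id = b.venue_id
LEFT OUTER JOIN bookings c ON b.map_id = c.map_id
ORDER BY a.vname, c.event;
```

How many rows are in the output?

5

Step 1 — a INNER JOIN b on venue_id → 4 row(s).
Then LEFT JOIN `bookings c` on map_id: each of those 4 rows is kept; rows whose b.map_id has no match in c get NULL for c's columns.
Result: 5 row(s).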